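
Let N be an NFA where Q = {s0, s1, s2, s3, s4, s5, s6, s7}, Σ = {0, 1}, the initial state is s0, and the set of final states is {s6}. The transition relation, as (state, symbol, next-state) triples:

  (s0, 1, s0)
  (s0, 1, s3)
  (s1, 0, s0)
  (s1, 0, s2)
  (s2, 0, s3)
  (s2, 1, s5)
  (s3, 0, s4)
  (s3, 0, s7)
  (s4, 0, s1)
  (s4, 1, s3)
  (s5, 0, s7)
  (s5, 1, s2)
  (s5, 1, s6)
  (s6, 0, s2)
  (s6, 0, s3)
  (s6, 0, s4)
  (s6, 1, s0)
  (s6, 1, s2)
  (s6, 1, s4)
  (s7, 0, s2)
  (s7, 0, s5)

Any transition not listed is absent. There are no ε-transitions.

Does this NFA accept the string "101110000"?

Start in {s0}.
Read '1': s0→{s0, s3}; now {s0, s3}.
Read '0': s0→∅, s3→{s4, s7}; now {s4, s7}.
Read '1': s4→{s3}, s7→∅; now {s3}.
Read '1': s3→∅; now ∅.
The set is empty and remains empty for the remaining 5 symbols.
The final set ∅ contains no accepting state.

No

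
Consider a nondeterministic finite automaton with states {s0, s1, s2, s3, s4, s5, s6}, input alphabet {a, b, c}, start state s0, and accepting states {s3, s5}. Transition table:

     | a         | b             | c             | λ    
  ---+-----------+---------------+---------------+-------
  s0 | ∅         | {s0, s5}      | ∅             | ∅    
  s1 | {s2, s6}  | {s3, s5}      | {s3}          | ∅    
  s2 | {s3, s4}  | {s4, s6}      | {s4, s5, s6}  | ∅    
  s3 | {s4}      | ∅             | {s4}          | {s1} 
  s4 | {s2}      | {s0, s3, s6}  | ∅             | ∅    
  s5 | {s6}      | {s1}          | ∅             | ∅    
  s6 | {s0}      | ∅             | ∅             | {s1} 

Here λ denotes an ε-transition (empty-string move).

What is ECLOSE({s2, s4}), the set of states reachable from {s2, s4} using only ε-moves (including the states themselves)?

Begin with {s2, s4}.
No ε-moves leave this set, so the closure equals the set itself.

{s2, s4}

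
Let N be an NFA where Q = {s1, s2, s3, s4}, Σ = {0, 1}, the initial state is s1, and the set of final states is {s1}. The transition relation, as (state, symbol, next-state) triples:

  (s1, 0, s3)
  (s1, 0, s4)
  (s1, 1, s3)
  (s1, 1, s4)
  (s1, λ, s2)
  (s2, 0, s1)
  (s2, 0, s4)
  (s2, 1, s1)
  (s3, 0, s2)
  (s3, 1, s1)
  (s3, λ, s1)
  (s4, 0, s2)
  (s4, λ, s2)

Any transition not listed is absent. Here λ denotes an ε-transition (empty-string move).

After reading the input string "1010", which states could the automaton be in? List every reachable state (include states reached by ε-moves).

{s1, s2, s3, s4}

Start: ε-closure({s1}) = {s1, s2}.
Read '1': {s1, s2} → {s1, s2, s3, s4}.
Read '0': {s1, s2, s3, s4} → {s1, s2, s3, s4}.
Read '1': {s1, s2, s3, s4} → {s1, s2, s3, s4}.
Read '0': {s1, s2, s3, s4} → {s1, s2, s3, s4}.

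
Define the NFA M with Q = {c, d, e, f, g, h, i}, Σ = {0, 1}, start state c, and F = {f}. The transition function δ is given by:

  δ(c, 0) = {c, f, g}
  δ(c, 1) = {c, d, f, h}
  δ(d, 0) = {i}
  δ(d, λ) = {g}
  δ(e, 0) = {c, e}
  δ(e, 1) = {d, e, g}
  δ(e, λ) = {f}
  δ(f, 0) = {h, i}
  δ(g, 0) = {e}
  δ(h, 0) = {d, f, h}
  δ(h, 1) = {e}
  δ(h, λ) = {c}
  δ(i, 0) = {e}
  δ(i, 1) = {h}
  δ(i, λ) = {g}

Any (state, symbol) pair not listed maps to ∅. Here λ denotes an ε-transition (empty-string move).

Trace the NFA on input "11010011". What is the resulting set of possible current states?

{c, d, e, f, g, h}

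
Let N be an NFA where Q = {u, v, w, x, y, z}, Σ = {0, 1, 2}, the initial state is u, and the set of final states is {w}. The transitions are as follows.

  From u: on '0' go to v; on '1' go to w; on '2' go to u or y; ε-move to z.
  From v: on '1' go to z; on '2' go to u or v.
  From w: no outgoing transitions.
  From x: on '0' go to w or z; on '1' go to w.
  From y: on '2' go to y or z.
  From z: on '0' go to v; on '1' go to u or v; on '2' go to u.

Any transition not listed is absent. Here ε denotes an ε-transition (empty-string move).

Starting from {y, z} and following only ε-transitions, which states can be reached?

Begin with {y, z}.
No ε-moves leave this set, so the closure equals the set itself.

{y, z}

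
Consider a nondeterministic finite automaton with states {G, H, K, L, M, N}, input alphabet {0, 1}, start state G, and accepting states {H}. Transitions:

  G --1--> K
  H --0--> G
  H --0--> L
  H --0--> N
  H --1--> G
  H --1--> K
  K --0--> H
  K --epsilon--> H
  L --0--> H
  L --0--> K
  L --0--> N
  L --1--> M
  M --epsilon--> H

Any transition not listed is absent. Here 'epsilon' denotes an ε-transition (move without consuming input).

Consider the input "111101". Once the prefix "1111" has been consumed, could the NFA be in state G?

Start in {G}.
Read '1': {G} → {H, K}.
Read '1': {H, K} → {G, H, K}.
Read '1': {G, H, K} → {G, H, K}.
Read '1': {G, H, K} → {G, H, K}.
State G is in {G, H, K}.

Yes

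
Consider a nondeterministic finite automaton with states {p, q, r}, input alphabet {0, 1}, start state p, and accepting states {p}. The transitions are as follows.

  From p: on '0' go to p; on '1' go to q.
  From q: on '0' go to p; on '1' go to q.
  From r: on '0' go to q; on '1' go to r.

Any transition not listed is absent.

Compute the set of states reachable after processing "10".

{p}

Start in {p}.
Read '1': p→{q}; now {q}.
Read '0': q→{p}; now {p}.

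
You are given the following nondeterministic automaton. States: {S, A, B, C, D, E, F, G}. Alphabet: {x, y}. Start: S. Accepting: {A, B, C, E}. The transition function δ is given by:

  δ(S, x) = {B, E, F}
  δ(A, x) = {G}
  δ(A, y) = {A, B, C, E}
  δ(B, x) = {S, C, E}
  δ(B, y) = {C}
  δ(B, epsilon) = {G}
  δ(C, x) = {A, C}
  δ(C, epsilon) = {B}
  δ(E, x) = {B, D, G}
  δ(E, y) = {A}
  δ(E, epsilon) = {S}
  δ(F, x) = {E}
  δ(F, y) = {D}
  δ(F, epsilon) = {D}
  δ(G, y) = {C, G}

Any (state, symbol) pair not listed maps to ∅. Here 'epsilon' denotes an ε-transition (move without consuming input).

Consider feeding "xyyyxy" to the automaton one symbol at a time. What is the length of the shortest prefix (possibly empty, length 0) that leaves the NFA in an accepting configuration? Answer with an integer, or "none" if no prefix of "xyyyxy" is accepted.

1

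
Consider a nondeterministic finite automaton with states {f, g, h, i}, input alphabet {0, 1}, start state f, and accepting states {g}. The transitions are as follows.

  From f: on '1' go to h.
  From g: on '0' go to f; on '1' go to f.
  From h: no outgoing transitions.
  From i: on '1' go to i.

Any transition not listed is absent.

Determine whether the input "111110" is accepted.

Start in {f}.
Read '1': f→{h}; now {h}.
Read '1': h→∅; now ∅.
The set is empty and remains empty for the remaining 4 symbols.
The final set ∅ contains no accepting state.

No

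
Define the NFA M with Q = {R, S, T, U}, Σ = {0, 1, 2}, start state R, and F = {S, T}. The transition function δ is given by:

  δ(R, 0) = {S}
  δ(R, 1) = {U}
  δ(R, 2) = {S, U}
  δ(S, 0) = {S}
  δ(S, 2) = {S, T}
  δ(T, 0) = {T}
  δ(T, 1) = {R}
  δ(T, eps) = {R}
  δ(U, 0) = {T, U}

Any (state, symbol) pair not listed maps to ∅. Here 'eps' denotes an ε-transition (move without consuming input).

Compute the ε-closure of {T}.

{R, T}

Begin with {T}.
ε-move T → R; add R.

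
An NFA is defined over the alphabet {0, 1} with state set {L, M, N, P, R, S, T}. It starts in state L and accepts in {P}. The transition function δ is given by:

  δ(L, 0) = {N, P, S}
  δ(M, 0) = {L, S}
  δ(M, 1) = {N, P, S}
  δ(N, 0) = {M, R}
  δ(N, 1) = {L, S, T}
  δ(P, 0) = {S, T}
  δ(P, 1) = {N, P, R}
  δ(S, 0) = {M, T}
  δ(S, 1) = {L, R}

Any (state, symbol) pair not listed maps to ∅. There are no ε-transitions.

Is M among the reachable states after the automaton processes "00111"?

No

Start in {L}.
Read '0': {L} → {N, P, S}.
Read '0': {N, P, S} → {M, R, S, T}.
Read '1': {M, R, S, T} → {L, N, P, R, S}.
Read '1': {L, N, P, R, S} → {L, N, P, R, S, T}.
Read '1': {L, N, P, R, S, T} → {L, N, P, R, S, T}.
State M is not in {L, N, P, R, S, T}.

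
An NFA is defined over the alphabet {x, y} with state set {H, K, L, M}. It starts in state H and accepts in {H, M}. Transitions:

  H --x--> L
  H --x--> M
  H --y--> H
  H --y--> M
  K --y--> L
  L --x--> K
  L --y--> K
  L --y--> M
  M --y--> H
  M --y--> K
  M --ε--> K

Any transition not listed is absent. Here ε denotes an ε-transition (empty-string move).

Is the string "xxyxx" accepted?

Start in {H}.
Read 'x': H→{L, M}; union {L, M}; ε-closure = {K, L, M}.
Read 'x': K→∅, L→{K}, M→∅; now {K}.
Read 'y': K→{L}; now {L}.
Read 'x': L→{K}; now {K}.
Read 'x': K→∅; now ∅.
The final set ∅ contains no accepting state.

No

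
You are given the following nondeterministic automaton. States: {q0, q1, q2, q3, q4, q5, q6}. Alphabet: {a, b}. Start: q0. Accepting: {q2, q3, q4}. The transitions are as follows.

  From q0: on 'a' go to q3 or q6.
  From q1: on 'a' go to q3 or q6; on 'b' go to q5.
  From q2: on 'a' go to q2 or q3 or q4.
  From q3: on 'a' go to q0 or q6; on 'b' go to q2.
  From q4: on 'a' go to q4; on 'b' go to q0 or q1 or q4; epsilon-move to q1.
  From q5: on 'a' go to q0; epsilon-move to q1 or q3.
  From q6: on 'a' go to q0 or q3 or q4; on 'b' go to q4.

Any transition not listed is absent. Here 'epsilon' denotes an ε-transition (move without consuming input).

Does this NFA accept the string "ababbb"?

Start in {q0}.
Read 'a': q0→{q3, q6}; now {q3, q6}.
Read 'b': q3→{q2}, q6→{q4}; union {q2, q4}; ε-closure = {q1, q2, q4}.
Read 'a': q1→{q3, q6}, q2→{q2, q3, q4}, q4→{q4}; union {q2, q3, q4, q6}; ε-closure = {q1, q2, q3, q4, q6}.
Read 'b': q1→{q5}, q2→∅, q3→{q2}, q4→{q0, q1, q4}, q6→{q4}; union {q0, q1, q2, q4, q5}; ε-closure = {q0, q1, q2, q3, q4, q5}.
Read 'b': q0→∅, q1→{q5}, q2→∅, q3→{q2}, q4→{q0, q1, q4}, q5→∅; union {q0, q1, q2, q4, q5}; ε-closure = {q0, q1, q2, q3, q4, q5}.
Read 'b': q0→∅, q1→{q5}, q2→∅, q3→{q2}, q4→{q0, q1, q4}, q5→∅; union {q0, q1, q2, q4, q5}; ε-closure = {q0, q1, q2, q3, q4, q5}.
The final set {q0, q1, q2, q3, q4, q5} contains the accepting states q2, q3, q4.

Yes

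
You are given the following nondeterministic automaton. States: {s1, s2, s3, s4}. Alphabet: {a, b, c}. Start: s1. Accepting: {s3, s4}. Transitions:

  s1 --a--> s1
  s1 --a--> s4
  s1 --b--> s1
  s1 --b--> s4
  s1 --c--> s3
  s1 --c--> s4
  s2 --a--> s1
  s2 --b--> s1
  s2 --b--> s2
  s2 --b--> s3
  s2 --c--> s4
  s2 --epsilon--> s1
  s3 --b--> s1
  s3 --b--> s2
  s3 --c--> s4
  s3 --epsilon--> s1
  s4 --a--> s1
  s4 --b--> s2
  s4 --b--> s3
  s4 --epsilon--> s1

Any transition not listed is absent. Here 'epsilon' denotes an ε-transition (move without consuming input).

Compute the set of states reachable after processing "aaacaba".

{s1, s4}

Start in {s1}.
Read 'a': s1→{s1, s4}; now {s1, s4}.
Read 'a': s1→{s1, s4}, s4→{s1}; now {s1, s4}.
Read 'a': s1→{s1, s4}, s4→{s1}; now {s1, s4}.
Read 'c': s1→{s3, s4}, s4→∅; union {s3, s4}; ε-closure = {s1, s3, s4}.
Read 'a': s1→{s1, s4}, s3→∅, s4→{s1}; now {s1, s4}.
Read 'b': s1→{s1, s4}, s4→{s2, s3}; now {s1, s2, s3, s4}.
Read 'a': s1→{s1, s4}, s2→{s1}, s3→∅, s4→{s1}; now {s1, s4}.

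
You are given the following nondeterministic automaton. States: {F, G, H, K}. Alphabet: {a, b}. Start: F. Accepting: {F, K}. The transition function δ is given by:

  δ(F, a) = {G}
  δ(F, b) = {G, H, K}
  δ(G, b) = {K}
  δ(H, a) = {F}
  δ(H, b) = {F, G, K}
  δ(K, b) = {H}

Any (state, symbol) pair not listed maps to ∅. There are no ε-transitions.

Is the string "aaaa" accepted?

Start in {F}.
Read 'a': {F} → {G}.
Read 'a': {G} → ∅.
The set is empty and remains empty for the remaining 2 symbols.
The final set ∅ contains no accepting state.

No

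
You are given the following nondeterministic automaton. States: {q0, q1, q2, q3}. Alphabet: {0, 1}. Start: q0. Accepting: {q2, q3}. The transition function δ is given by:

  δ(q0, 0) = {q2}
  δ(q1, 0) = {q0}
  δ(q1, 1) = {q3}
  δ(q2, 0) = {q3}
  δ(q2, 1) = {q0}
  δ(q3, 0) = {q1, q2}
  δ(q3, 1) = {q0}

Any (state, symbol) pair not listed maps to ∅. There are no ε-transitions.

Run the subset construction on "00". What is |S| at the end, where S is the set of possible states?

1

Start in {q0}.
Read '0': q0→{q2}; now {q2}.
Read '0': q2→{q3}; now {q3}.
That set has 1 state.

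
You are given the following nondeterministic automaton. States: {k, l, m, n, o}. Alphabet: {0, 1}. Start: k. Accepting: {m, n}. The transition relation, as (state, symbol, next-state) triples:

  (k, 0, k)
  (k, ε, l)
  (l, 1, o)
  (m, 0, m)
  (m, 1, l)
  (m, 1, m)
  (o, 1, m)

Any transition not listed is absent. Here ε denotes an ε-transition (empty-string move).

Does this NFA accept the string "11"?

Start: ε-closure({k}) = {k, l}.
Read '1': {k, l} → {o}.
Read '1': {o} → {m}.
The final set {m} contains the accepting state m.

Yes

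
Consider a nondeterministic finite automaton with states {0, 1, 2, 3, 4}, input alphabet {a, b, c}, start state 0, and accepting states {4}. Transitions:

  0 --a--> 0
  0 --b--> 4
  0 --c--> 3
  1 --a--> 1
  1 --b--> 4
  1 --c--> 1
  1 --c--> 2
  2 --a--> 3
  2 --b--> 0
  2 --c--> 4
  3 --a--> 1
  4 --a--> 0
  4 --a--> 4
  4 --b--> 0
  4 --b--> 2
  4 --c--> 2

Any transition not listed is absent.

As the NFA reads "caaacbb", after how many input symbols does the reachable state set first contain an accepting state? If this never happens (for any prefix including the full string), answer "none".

6

Start in {0}.
Read 'c': 0→{3}; now {3}.
Read 'a': 3→{1}; now {1}.
Read 'a': 1→{1}; now {1}.
Read 'a': 1→{1}; now {1}.
Read 'c': 1→{1, 2}; now {1, 2}.
Read 'b': 1→{4}, 2→{0}; now {0, 4}.
None of the earlier sets intersect F, but {0, 4} does.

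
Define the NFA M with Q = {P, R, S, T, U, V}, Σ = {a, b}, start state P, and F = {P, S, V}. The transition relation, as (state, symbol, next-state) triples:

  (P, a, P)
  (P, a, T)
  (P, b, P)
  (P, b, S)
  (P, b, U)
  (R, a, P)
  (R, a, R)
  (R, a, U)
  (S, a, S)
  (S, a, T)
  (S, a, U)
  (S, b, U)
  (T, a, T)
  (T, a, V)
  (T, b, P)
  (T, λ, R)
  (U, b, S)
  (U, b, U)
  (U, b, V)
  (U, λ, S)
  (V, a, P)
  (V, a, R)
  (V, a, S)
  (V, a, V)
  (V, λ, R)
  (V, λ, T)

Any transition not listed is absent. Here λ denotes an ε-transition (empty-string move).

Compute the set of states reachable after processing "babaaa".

{P, R, S, T, U, V}

Start in {P}.
Read 'b': {P} → {P, S, U}.
Read 'a': {P, S, U} → {P, R, S, T, U}.
Read 'b': {P, R, S, T, U} → {P, R, S, T, U, V}.
Read 'a': {P, R, S, T, U, V} → {P, R, S, T, U, V}.
Read 'a': {P, R, S, T, U, V} → {P, R, S, T, U, V}.
Read 'a': {P, R, S, T, U, V} → {P, R, S, T, U, V}.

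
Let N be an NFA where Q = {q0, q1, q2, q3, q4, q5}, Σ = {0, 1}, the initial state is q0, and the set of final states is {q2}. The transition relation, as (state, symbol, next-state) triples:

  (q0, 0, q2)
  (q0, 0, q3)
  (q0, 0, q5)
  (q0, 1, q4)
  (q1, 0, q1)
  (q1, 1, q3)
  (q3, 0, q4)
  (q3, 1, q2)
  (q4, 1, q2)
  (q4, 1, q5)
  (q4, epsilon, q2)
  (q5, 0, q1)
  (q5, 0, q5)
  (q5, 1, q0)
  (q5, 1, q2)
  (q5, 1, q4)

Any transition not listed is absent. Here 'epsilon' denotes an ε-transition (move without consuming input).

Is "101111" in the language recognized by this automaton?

No

Start in {q0}.
Read '1': {q0} → {q2, q4}.
Read '0': {q2, q4} → ∅.
The set is empty and remains empty for the remaining 4 symbols.
The final set ∅ contains no accepting state.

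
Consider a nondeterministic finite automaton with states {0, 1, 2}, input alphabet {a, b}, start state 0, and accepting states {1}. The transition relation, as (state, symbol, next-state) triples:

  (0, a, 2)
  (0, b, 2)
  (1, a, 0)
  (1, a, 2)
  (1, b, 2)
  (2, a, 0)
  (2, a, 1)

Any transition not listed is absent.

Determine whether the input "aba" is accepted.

No

Start in {0}.
Read 'a': {0} → {2}.
Read 'b': {2} → ∅.
The set is empty and remains empty for the remaining 1 symbol.
The final set ∅ contains no accepting state.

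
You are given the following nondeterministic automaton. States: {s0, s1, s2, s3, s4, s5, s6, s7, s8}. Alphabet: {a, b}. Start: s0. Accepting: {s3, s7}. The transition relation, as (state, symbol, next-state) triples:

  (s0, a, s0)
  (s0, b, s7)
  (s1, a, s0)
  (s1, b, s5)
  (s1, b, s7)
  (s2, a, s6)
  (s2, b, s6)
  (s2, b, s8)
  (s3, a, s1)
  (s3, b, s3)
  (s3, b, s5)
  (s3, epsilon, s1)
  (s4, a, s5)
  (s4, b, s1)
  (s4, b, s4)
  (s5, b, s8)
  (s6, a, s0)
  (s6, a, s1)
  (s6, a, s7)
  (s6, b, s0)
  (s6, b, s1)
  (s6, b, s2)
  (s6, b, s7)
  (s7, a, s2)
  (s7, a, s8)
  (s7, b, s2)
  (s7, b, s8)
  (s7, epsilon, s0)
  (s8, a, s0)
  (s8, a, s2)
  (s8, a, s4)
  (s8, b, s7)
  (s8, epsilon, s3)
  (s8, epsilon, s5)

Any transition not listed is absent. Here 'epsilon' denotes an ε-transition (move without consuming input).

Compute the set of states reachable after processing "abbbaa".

{s0, s1, s2, s3, s4, s5, s6, s7, s8}

Start in {s0}.
Read 'a': {s0} → {s0}.
Read 'b': {s0} → {s0, s7}.
Read 'b': {s0, s7} → {s0, s1, s2, s3, s5, s7, s8}.
Read 'b': {s0, s1, s2, s3, s5, s7, s8} → {s0, s1, s2, s3, s5, s6, s7, s8}.
Read 'a': {s0, s1, s2, s3, s5, s6, s7, s8} → {s0, s1, s2, s3, s4, s5, s6, s7, s8}.
Read 'a': {s0, s1, s2, s3, s4, s5, s6, s7, s8} → {s0, s1, s2, s3, s4, s5, s6, s7, s8}.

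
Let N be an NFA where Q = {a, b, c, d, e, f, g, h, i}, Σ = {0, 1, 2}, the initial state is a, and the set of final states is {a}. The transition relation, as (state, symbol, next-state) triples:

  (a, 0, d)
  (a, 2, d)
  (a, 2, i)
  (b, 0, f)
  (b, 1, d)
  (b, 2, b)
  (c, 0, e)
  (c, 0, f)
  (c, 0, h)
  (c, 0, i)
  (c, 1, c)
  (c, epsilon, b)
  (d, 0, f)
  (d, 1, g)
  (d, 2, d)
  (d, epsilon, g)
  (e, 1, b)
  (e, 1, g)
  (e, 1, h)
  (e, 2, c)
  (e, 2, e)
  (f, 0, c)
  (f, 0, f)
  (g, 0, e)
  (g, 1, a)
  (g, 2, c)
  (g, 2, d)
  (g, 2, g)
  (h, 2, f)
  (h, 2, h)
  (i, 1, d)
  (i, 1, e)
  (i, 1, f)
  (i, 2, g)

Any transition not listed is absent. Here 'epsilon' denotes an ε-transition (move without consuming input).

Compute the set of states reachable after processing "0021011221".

{a, b, c, d, g}

Start in {a}.
Read '0': a→{d}; union {d}; ε-closure = {d, g}.
Read '0': d→{f}, g→{e}; now {e, f}.
Read '2': e→{c, e}, f→∅; union {c, e}; ε-closure = {b, c, e}.
Read '1': b→{d}, c→{c}, e→{b, g, h}; now {b, c, d, g, h}.
Read '0': b→{f}, c→{e, f, h, i}, d→{f}, g→{e}, h→∅; now {e, f, h, i}.
Read '1': e→{b, g, h}, f→∅, h→∅, i→{d, e, f}; now {b, d, e, f, g, h}.
Read '1': b→{d}, d→{g}, e→{b, g, h}, f→∅, g→{a}, h→∅; now {a, b, d, g, h}.
Read '2': a→{d, i}, b→{b}, d→{d}, g→{c, d, g}, h→{f, h}; now {b, c, d, f, g, h, i}.
Read '2': b→{b}, c→∅, d→{d}, f→∅, g→{c, d, g}, h→{f, h}, i→{g}; now {b, c, d, f, g, h}.
Read '1': b→{d}, c→{c}, d→{g}, f→∅, g→{a}, h→∅; union {a, c, d, g}; ε-closure = {a, b, c, d, g}.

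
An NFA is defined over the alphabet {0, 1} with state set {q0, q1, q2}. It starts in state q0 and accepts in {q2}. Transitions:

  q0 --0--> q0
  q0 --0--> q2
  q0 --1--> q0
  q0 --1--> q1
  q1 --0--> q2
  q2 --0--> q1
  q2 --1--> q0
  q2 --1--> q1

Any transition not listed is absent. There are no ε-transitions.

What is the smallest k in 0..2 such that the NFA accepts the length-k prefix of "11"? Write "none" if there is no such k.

none

Start in {q0}.
Read '1': {q0} → {q0, q1}.
Read '1': {q0, q1} → {q0, q1}.
No reachable set along the way intersects F.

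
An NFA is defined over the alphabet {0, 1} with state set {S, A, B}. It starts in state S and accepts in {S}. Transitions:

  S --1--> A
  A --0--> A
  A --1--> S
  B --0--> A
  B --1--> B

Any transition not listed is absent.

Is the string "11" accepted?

Start in {S}.
Read '1': S→{A}; now {A}.
Read '1': A→{S}; now {S}.
The final set {S} contains the accepting state S.

Yes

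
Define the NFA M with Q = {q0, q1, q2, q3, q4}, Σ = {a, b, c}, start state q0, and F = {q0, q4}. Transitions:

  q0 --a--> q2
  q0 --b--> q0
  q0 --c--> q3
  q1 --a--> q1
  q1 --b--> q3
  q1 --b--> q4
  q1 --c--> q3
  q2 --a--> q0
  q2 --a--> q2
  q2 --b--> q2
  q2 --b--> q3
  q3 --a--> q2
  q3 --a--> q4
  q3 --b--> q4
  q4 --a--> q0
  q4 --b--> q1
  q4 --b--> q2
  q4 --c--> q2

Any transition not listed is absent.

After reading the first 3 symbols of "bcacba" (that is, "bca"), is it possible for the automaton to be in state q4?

Start in {q0}.
Read 'b': q0→{q0}; now {q0}.
Read 'c': q0→{q3}; now {q3}.
Read 'a': q3→{q2, q4}; now {q2, q4}.
State q4 is in {q2, q4}.

Yes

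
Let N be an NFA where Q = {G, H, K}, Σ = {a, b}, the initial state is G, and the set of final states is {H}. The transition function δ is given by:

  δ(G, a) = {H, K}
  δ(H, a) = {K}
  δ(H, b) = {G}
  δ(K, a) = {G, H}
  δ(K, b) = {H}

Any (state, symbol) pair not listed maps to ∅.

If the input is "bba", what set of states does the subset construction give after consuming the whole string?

∅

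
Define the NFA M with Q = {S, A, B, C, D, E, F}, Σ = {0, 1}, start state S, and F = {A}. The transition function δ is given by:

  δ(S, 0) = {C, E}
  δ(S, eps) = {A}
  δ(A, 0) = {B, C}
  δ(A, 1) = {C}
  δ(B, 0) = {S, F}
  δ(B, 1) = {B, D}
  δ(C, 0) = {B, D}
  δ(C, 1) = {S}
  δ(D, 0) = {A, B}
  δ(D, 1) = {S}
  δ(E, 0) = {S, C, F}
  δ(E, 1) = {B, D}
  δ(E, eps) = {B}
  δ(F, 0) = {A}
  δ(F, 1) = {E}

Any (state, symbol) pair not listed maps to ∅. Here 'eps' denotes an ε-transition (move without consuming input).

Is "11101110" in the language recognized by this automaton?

Yes

Start: ε-closure({S}) = {S, A}.
Read '1': {S, A} → {C}.
Read '1': {C} → {S, A}.
Read '1': {S, A} → {C}.
Read '0': {C} → {B, D}.
Read '1': {B, D} → {S, A, B, D}.
Read '1': {S, A, B, D} → {S, A, B, C, D}.
Read '1': {S, A, B, C, D} → {S, A, B, C, D}.
Read '0': {S, A, B, C, D} → {S, A, B, C, D, E, F}.
The final set {S, A, B, C, D, E, F} contains the accepting state A.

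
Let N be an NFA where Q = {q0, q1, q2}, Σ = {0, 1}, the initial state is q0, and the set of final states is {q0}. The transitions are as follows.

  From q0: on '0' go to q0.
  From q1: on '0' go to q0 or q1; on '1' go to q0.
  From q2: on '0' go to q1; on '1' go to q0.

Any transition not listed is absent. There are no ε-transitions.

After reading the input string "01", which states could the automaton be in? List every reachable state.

∅

Start in {q0}.
Read '0': {q0} → {q0}.
Read '1': {q0} → ∅.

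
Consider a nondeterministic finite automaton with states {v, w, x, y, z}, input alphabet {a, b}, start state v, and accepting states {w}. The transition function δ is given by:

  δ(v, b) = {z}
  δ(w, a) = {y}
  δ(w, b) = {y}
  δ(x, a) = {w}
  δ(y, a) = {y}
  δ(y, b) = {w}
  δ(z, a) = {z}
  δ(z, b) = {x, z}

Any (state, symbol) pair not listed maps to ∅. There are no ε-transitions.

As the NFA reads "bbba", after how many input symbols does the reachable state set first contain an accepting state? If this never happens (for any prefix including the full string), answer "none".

Start in {v}.
Read 'b': v→{z}; now {z}.
Read 'b': z→{x, z}; now {x, z}.
Read 'b': x→∅, z→{x, z}; now {x, z}.
Read 'a': x→{w}, z→{z}; now {w, z}.
None of the earlier sets intersect F, but {w, z} does.

4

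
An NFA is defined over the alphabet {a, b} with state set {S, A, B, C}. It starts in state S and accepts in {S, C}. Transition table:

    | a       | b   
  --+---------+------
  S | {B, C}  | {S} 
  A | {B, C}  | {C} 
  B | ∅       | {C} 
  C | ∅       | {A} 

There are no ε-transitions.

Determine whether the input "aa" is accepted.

Start in {S}.
Read 'a': S→{B, C}; now {B, C}.
Read 'a': B→∅, C→∅; now ∅.
The final set ∅ contains no accepting state.

No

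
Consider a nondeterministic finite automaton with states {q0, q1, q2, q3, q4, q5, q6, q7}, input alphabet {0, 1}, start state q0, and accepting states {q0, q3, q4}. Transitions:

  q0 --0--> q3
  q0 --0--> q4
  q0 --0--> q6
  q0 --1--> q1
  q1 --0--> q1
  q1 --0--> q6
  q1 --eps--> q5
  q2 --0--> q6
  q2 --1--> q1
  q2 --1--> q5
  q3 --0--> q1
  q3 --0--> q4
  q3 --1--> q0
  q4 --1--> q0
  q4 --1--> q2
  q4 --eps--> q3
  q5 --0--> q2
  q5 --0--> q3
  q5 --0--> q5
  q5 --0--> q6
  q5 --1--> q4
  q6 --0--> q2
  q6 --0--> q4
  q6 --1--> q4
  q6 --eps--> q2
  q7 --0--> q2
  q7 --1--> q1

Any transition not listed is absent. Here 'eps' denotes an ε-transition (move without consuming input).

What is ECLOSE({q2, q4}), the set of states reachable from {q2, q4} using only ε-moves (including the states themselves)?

Begin with {q2, q4}.
ε-move q4 → q3; add q3.

{q2, q3, q4}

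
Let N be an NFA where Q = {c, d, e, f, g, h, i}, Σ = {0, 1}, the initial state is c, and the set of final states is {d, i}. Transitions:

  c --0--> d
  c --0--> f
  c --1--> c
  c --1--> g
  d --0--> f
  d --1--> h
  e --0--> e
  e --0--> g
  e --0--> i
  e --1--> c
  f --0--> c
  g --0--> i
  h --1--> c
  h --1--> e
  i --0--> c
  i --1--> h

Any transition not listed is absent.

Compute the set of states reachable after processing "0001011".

{c, e}

Start in {c}.
Read '0': c→{d, f}; now {d, f}.
Read '0': d→{f}, f→{c}; now {c, f}.
Read '0': c→{d, f}, f→{c}; now {c, d, f}.
Read '1': c→{c, g}, d→{h}, f→∅; now {c, g, h}.
Read '0': c→{d, f}, g→{i}, h→∅; now {d, f, i}.
Read '1': d→{h}, f→∅, i→{h}; now {h}.
Read '1': h→{c, e}; now {c, e}.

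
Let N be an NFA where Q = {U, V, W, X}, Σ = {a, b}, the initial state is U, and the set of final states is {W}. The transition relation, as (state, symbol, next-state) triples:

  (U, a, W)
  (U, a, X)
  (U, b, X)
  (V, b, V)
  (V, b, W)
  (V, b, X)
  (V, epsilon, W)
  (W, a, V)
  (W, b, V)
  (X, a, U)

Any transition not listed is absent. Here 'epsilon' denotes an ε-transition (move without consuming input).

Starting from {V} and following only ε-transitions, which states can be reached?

{V, W}

Begin with {V}.
ε-move V → W; add W.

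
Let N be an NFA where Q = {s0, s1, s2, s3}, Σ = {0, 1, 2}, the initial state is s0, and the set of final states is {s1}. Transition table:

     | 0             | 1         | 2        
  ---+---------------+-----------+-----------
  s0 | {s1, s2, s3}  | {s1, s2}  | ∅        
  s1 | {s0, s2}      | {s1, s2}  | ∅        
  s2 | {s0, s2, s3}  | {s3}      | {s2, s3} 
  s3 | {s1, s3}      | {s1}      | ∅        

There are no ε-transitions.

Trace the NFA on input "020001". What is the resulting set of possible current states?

Start in {s0}.
Read '0': {s0} → {s1, s2, s3}.
Read '2': {s1, s2, s3} → {s2, s3}.
Read '0': {s2, s3} → {s0, s1, s2, s3}.
Read '0': {s0, s1, s2, s3} → {s0, s1, s2, s3}.
Read '0': {s0, s1, s2, s3} → {s0, s1, s2, s3}.
Read '1': {s0, s1, s2, s3} → {s1, s2, s3}.

{s1, s2, s3}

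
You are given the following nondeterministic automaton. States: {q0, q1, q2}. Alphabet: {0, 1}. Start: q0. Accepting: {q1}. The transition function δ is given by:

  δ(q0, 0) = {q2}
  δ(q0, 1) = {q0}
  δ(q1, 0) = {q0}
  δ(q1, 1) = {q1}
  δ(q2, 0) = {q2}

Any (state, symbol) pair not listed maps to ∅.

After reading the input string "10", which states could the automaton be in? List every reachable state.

{q2}

Start in {q0}.
Read '1': q0→{q0}; now {q0}.
Read '0': q0→{q2}; now {q2}.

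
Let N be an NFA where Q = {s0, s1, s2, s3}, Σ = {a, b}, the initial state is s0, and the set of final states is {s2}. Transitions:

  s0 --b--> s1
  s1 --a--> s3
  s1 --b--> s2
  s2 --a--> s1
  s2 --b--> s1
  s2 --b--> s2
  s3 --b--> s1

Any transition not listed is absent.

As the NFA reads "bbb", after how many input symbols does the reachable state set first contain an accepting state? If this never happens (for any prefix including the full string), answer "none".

2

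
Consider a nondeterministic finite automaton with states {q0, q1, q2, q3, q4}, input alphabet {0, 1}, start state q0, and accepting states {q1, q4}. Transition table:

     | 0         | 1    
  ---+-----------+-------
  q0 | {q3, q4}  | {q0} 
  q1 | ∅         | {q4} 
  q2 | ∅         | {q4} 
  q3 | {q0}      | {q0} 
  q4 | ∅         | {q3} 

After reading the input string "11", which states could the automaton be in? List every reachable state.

Start in {q0}.
Read '1': q0→{q0}; now {q0}.
Read '1': q0→{q0}; now {q0}.

{q0}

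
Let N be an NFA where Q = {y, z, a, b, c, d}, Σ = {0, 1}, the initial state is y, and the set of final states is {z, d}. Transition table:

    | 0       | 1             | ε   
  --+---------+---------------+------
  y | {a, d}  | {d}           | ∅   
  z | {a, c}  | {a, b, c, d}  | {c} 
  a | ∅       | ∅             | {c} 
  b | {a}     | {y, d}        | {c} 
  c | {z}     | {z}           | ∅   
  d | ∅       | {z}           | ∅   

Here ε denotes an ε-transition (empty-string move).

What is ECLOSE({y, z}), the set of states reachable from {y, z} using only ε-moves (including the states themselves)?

Begin with {y, z}.
ε-move z → c; add c.

{y, z, c}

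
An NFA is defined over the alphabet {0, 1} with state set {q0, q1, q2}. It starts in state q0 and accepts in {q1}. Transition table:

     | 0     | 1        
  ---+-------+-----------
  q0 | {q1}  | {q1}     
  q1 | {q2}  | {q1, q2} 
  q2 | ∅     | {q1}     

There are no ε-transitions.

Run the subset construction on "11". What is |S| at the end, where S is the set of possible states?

2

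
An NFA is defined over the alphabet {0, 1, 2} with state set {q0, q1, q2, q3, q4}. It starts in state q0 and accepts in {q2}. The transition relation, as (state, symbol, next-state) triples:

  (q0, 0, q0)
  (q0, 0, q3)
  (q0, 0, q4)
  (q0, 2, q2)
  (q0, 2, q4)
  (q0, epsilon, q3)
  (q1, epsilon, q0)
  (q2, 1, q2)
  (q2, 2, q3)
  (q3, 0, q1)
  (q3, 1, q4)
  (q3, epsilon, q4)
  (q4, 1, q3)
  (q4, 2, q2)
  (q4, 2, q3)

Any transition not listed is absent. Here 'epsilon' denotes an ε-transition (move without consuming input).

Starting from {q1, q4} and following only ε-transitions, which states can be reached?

Begin with {q1, q4}.
ε-move q1 → q0; add q0.
ε-move q0 → q3; add q3.

{q0, q1, q3, q4}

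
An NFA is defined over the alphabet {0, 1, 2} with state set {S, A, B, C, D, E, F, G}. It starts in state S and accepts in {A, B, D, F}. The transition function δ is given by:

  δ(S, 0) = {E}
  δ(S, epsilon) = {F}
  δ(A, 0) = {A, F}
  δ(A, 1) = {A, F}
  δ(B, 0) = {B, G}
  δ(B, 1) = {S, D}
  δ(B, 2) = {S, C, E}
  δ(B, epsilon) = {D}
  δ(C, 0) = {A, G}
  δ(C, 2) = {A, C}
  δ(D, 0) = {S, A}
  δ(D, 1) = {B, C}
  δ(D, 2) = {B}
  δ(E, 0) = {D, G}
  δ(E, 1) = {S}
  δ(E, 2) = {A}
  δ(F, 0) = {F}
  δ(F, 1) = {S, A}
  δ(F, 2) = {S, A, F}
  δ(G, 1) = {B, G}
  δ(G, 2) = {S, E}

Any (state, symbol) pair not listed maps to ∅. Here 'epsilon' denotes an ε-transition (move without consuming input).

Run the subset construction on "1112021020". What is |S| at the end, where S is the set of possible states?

Start: ε-closure({S}) = {S, F}.
Read '1': S→∅, F→{S, A}; union {S, A}; ε-closure = {S, A, F}.
Read '1': S→∅, A→{A, F}, F→{S, A}; now {S, A, F}.
Read '1': S→∅, A→{A, F}, F→{S, A}; now {S, A, F}.
Read '2': S→∅, A→∅, F→{S, A, F}; now {S, A, F}.
Read '0': S→{E}, A→{A, F}, F→{F}; now {A, E, F}.
Read '2': A→∅, E→{A}, F→{S, A, F}; now {S, A, F}.
Read '1': S→∅, A→{A, F}, F→{S, A}; now {S, A, F}.
Read '0': S→{E}, A→{A, F}, F→{F}; now {A, E, F}.
Read '2': A→∅, E→{A}, F→{S, A, F}; now {S, A, F}.
Read '0': S→{E}, A→{A, F}, F→{F}; now {A, E, F}.
That set has 3 states.

3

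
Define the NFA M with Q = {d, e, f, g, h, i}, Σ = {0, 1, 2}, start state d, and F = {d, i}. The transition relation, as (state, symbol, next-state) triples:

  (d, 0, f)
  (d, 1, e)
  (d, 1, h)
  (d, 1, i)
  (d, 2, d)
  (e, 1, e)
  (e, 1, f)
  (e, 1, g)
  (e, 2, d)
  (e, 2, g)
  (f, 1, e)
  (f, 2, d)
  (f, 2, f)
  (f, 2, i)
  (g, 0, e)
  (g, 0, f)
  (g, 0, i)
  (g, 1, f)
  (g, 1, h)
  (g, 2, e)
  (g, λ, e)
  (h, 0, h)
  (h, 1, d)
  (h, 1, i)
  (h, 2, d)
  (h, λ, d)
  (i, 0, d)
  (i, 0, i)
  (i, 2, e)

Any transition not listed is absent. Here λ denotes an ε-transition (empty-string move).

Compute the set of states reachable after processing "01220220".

{d, e, f, i}

Start in {d}.
Read '0': {d} → {f}.
Read '1': {f} → {e}.
Read '2': {e} → {d, e, g}.
Read '2': {d, e, g} → {d, e, g}.
Read '0': {d, e, g} → {e, f, i}.
Read '2': {e, f, i} → {d, e, f, g, i}.
Read '2': {d, e, f, g, i} → {d, e, f, g, i}.
Read '0': {d, e, f, g, i} → {d, e, f, i}.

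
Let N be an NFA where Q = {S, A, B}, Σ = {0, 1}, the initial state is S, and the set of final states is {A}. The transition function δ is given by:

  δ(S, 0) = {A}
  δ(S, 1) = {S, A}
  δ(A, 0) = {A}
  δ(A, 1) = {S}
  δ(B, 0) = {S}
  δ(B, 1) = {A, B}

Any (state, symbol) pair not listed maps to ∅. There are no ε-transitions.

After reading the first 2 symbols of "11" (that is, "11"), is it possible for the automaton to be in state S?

Start in {S}.
Read '1': {S} → {S, A}.
Read '1': {S, A} → {S, A}.
State S is in {S, A}.

Yes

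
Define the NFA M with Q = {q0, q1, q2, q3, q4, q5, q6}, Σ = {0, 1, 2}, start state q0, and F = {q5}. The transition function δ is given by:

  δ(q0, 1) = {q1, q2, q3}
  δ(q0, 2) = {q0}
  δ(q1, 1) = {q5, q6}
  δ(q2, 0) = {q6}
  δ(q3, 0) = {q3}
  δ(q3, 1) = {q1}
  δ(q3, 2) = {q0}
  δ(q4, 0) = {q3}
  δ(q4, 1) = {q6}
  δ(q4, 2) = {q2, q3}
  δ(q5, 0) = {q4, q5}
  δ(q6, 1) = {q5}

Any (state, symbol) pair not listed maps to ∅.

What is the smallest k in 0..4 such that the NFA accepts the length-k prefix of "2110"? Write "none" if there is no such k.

3

Start in {q0}.
Read '2': q0→{q0}; now {q0}.
Read '1': q0→{q1, q2, q3}; now {q1, q2, q3}.
Read '1': q1→{q5, q6}, q2→∅, q3→{q1}; now {q1, q5, q6}.
None of the earlier sets intersect F, but {q1, q5, q6} does.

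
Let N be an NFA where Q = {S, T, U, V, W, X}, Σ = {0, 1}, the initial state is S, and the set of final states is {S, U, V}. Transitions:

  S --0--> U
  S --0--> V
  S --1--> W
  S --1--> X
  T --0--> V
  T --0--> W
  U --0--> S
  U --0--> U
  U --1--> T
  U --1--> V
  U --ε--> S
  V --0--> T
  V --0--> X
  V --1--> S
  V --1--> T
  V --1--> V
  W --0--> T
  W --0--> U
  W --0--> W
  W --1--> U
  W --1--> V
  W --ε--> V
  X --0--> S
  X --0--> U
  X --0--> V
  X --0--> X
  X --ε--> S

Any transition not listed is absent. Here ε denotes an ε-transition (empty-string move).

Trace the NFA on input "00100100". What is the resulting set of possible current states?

{S, T, U, V, W, X}

Start in {S}.
Read '0': S→{U, V}; union {U, V}; ε-closure = {S, U, V}.
Read '0': S→{U, V}, U→{S, U}, V→{T, X}; now {S, T, U, V, X}.
Read '1': S→{W, X}, T→∅, U→{T, V}, V→{S, T, V}, X→∅; now {S, T, V, W, X}.
Read '0': S→{U, V}, T→{V, W}, V→{T, X}, W→{T, U, W}, X→{S, U, V, X}; now {S, T, U, V, W, X}.
Read '0': S→{U, V}, T→{V, W}, U→{S, U}, V→{T, X}, W→{T, U, W}, X→{S, U, V, X}; now {S, T, U, V, W, X}.
Read '1': S→{W, X}, T→∅, U→{T, V}, V→{S, T, V}, W→{U, V}, X→∅; now {S, T, U, V, W, X}.
Read '0': S→{U, V}, T→{V, W}, U→{S, U}, V→{T, X}, W→{T, U, W}, X→{S, U, V, X}; now {S, T, U, V, W, X}.
Read '0': S→{U, V}, T→{V, W}, U→{S, U}, V→{T, X}, W→{T, U, W}, X→{S, U, V, X}; now {S, T, U, V, W, X}.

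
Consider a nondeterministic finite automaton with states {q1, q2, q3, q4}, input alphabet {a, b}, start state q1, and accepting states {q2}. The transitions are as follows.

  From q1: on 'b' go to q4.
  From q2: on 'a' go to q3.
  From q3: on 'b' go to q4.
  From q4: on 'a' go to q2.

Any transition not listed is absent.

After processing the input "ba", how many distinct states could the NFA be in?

1

Start in {q1}.
Read 'b': {q1} → {q4}.
Read 'a': {q4} → {q2}.
That set has 1 state.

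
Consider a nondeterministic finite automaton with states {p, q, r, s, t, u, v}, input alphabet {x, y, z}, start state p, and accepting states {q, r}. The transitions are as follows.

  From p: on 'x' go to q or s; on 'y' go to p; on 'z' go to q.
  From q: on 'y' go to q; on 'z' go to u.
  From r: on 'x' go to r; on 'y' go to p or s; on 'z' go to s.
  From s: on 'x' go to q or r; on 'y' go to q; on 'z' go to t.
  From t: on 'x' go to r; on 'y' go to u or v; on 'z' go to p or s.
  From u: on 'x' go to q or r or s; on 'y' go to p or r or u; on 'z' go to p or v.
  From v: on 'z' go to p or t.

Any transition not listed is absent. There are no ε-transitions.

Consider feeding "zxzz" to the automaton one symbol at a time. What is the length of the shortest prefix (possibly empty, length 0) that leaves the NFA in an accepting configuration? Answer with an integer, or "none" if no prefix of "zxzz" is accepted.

Start in {p}.
Read 'z': {p} → {q}.
None of the earlier sets intersect F, but {q} does.

1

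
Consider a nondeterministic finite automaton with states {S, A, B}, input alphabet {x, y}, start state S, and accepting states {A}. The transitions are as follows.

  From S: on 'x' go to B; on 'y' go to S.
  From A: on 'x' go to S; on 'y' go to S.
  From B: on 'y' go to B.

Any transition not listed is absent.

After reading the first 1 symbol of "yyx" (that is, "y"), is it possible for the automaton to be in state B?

No

Start in {S}.
Read 'y': S→{S}; now {S}.
State B is not in {S}.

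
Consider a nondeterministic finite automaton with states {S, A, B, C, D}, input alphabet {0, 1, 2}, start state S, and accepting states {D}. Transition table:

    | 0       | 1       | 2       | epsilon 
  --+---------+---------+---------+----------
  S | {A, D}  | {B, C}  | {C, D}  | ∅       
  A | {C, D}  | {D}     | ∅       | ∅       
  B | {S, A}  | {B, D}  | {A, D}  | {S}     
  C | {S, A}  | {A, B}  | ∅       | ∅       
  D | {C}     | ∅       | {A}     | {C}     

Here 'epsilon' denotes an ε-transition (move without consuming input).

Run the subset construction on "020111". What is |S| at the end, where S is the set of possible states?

Start in {S}.
Read '0': S→{A, D}; union {A, D}; ε-closure = {A, C, D}.
Read '2': A→∅, C→∅, D→{A}; now {A}.
Read '0': A→{C, D}; now {C, D}.
Read '1': C→{A, B}, D→∅; union {A, B}; ε-closure = {S, A, B}.
Read '1': S→{B, C}, A→{D}, B→{B, D}; union {B, C, D}; ε-closure = {S, B, C, D}.
Read '1': S→{B, C}, B→{B, D}, C→{A, B}, D→∅; union {A, B, C, D}; ε-closure = {S, A, B, C, D}.
That set has 5 states.

5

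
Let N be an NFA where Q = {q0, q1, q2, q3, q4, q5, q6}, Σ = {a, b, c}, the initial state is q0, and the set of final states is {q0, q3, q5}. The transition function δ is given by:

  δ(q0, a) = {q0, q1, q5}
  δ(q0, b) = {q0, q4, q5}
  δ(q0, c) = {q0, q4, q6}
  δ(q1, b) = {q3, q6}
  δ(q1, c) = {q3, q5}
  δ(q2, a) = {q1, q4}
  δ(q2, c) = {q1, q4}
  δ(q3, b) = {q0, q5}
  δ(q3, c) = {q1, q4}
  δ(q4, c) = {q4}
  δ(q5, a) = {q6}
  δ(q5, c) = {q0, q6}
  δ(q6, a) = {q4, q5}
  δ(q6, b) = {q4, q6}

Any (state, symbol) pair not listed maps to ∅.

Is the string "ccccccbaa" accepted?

Start in {q0}.
Read 'c': q0→{q0, q4, q6}; now {q0, q4, q6}.
Read 'c': q0→{q0, q4, q6}, q4→{q4}, q6→∅; now {q0, q4, q6}.
Read 'c': q0→{q0, q4, q6}, q4→{q4}, q6→∅; now {q0, q4, q6}.
Read 'c': q0→{q0, q4, q6}, q4→{q4}, q6→∅; now {q0, q4, q6}.
Read 'c': q0→{q0, q4, q6}, q4→{q4}, q6→∅; now {q0, q4, q6}.
Read 'c': q0→{q0, q4, q6}, q4→{q4}, q6→∅; now {q0, q4, q6}.
Read 'b': q0→{q0, q4, q5}, q4→∅, q6→{q4, q6}; now {q0, q4, q5, q6}.
Read 'a': q0→{q0, q1, q5}, q4→∅, q5→{q6}, q6→{q4, q5}; now {q0, q1, q4, q5, q6}.
Read 'a': q0→{q0, q1, q5}, q1→∅, q4→∅, q5→{q6}, q6→{q4, q5}; now {q0, q1, q4, q5, q6}.
The final set {q0, q1, q4, q5, q6} contains the accepting states q0, q5.

Yes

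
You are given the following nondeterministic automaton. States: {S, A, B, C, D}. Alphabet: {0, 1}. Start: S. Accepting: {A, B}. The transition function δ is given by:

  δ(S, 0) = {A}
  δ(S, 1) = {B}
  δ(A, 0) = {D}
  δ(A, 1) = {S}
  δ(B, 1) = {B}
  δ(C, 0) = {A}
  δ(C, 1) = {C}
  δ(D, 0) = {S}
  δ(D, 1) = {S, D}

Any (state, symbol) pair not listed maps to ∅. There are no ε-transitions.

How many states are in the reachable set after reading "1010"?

0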